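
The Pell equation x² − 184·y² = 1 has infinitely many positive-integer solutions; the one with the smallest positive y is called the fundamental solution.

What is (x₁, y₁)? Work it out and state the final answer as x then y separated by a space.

[13; 1,1,3,2,1,2,1,2,3,1,1,26] for √184; ℓ=12 ⇒ convergent index 11
i=0: a=13 ⇒ p=13, q=1
…
i=8: a=2 ⇒ p=3147, q=232
…
i=10: a=1 ⇒ p=13741, q=1013
i=11: a=1 ⇒ p=24335, q=1794
→ (24335, 1794).  Check: 24335²=592192225, 184·1794²=592192224, difference 1.

24335 1794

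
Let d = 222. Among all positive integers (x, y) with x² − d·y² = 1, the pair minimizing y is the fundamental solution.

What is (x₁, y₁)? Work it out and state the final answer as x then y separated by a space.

d=222: √d = [14; 1,8,1,28] (ℓ=4, even), read p_3/q_3
i=0: a=14 ⇒ p=14, q=1
…
i=2: a=8 ⇒ p=134, q=9
i=3: a=1 ⇒ p=149, q=10
(x₁, y₁) = (149, 10);  149² − 222·10² = 1 ✓

149 10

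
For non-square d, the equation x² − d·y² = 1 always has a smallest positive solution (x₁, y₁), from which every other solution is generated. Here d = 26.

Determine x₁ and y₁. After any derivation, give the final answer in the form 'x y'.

51 10

d=26: √d = [5; 10] (ℓ=1, odd), read p_1/q_1
a_0=5:  p_0=5·1+0=5,  q_0=5·0+1=1
a_1=10:  p_1=10·5+1=51,  q_1=10·1+0=10
→ (51, 10).  Check: 51²=2601, 26·10²=2600, difference 1.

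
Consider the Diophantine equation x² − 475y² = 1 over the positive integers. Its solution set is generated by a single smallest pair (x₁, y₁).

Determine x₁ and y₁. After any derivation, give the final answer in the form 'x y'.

57799 2652

[21; 1,3,1,6,2,6,1,3,1,42] for √475; ℓ=10 ⇒ convergent index 9
a_0=21:  p_0=21·1+0=21,  q_0=21·0+1=1
a_1=1:  p_1=1·21+1=22,  q_1=1·1+0=1
…
a_6=6:  p_6=6·1591+741=10287,  q_6=6·73+34=472
a_7=1:  p_7=1·10287+1591=11878,  q_7=1·472+73=545
a_8=3:  p_8=3·11878+10287=45921,  q_8=3·545+472=2107
a_9=1:  p_9=1·45921+11878=57799,  q_9=1·2107+545=2652
(x₁, y₁) = (57799, 2652);  57799² − 475·2652² = 1 ✓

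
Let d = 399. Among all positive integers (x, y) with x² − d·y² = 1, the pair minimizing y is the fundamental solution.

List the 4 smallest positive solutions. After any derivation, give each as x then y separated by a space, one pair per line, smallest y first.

√399 → a₀=19, period (1,38); ℓ=2 even so k=1
k=0  a_k=19  p_k/q_k = 19/1
k=1  a_k=1  p_k/q_k = 20/1
(x₁, y₁) = (20, 1);  20² − 399·1² = 1 ✓
(20+1√399)^2 = 799 + 40√399
(20+1√399)^3 = 31940 + 1599√399
(20+1√399)^4 = 1276801 + 63920√399

20 1
799 40
31940 1599
1276801 63920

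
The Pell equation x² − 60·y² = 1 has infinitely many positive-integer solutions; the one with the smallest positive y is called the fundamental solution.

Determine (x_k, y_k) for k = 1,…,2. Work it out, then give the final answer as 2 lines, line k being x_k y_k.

31 4
1921 248

√60 → a₀=7, period (1,2,1,14); ℓ=4 even so k=3
a_0=7:  p_0=7·1+0=7,  q_0=7·0+1=1
a_1=1:  p_1=1·7+1=8,  q_1=1·1+0=1
a_2=2:  p_2=2·8+7=23,  q_2=2·1+1=3
a_3=1:  p_3=1·23+8=31,  q_3=1·3+1=4
(x₁, y₁) = (31, 4);  31² − 60·4² = 1 ✓
n=2: (31,4)∘(31,4) = (31·31+60·4·4, 31·4+4·31) = (1921,248)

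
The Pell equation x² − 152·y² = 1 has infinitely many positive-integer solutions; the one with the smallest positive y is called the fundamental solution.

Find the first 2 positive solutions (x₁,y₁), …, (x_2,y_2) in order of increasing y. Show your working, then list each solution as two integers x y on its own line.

√152 = [12; 3,24, …], period ℓ=2 (even) → k=1
i=0: a=12 ⇒ p=12, q=1
i=1: a=3 ⇒ p=37, q=3
→ (37, 3).  Check: 37²=1369, 152·3²=1368, difference 1.
n=2: (37,3)∘(37,3) = (37·37+152·3·3, 37·3+3·37) = (2737,222)

37 3
2737 222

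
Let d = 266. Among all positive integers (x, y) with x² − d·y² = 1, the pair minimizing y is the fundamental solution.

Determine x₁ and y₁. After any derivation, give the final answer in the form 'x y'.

[16; 3,4,3,32] for √266; ℓ=4 ⇒ convergent index 3
a_0=16:  p_0=16·1+0=16,  q_0=16·0+1=1
…
a_2=4:  p_2=4·49+16=212,  q_2=4·3+1=13
a_3=3:  p_3=3·212+49=685,  q_3=3·13+3=42
→ (685, 42).  Check: 685²=469225, 266·42²=469224, difference 1.

685 42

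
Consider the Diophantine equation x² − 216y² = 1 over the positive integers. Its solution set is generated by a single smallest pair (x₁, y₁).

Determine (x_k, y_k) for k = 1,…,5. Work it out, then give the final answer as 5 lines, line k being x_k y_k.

√216 → a₀=14, period (1,2,3,2,1,28); ℓ=6 even so k=5
a_0=14:  p_0=14·1+0=14,  q_0=14·0+1=1
…
a_3=3:  p_3=3·44+15=147,  q_3=3·3+1=10
a_4=2:  p_4=2·147+44=338,  q_4=2·10+3=23
a_5=1:  p_5=1·338+147=485,  q_5=1·23+10=33
→ (485, 33).  Check: 485²=235225, 216·33²=235224, difference 1.
(x_2, y_2) = (485·485 + 216·33·33, 485·33 + 33·485) = (470449, 32010)
(x_3, y_3) = (485·470449 + 216·33·32010, 485·32010 + 33·470449) = (456335045, 31049667)
(x_4, y_4) = (485·456335045 + 216·33·31049667, 485·31049667 + 33·456335045) = (442644523201, 30118144980)
(x_5, y_5) = (485·442644523201 + 216·33·30118144980, 485·30118144980 + 33·442644523201) = (429364731169925, 29214569580933)

485 33
470449 32010
456335045 31049667
442644523201 30118144980
429364731169925 29214569580933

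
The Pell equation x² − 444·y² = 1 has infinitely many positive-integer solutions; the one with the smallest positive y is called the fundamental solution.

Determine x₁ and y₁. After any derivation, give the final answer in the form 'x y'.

d=444: √d = [21; 14,42] (ℓ=2, even), read p_1/q_1
a_0=21:  p_0=21·1+0=21,  q_0=21·0+1=1
a_1=14:  p_1=14·21+1=295,  q_1=14·1+0=14
→ (295, 14).  Check: 295²=87025, 444·14²=87024, difference 1.

295 14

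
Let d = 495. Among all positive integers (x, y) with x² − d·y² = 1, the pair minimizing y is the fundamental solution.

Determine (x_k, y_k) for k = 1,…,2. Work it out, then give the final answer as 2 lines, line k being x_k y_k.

√495 = [22; 4,44, …], period ℓ=2 (even) → k=1
k=0  a_k=22  p_k/q_k = 22/1
k=1  a_k=4  p_k/q_k = 89/4
fundamental: x₁=89, y₁=4  (since 7921 − 495·16 = 1)
(x_2, y_2) = (89·89 + 495·4·4, 89·4 + 4·89) = (15841, 712)

89 4
15841 712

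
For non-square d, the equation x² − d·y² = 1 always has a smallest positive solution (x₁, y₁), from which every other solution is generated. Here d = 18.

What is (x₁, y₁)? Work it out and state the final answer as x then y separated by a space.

17 4

d=18: √d = [4; 4,8] (ℓ=2, even), read p_1/q_1
step 0: (4, 1)  from 4·(1,0) + (0,1)
step 1: (17, 4)  from 4·(4,1) + (1,0)
(x₁, y₁) = (17, 4);  17² − 18·4² = 1 ✓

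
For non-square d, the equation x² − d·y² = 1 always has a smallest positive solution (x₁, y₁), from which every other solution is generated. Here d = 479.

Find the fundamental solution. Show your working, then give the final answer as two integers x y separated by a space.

[21; 1,7,1,3,2,21,2,3,1,7,1,42] for √479; ℓ=12 ⇒ convergent index 11
step 0: (21, 1)  from 21·(1,0) + (0,1)
…
step 2: (175, 8)  from 7·(22,1) + (21,1)
step 3: (197, 9)  from 1·(175,8) + (22,1)
…
step 5: (1729, 79)  from 2·(766,35) + (197,9)
…
step 7: (75879, 3467)  from 2·(37075,1694) + (1729,79)
step 8: (264712, 12095)  from 3·(75879,3467) + (37075,1694)
step 9: (340591, 15562)  from 1·(264712,12095) + (75879,3467)
step 10: (2648849, 121029)  from 7·(340591,15562) + (264712,12095)
step 11: (2989440, 136591)  from 1·(2648849,121029) + (340591,15562)
(x₁, y₁) = (2989440, 136591);  2989440² − 479·136591² = 1 ✓

2989440 136591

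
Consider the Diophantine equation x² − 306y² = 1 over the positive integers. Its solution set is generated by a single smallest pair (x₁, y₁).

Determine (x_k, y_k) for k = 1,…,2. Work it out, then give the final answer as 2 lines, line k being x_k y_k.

35 2
2449 140

√306 → a₀=17, period (2,34); ℓ=2 even so k=1
step 0: (17, 1)  from 17·(1,0) + (0,1)
step 1: (35, 2)  from 2·(17,1) + (1,0)
(x₁, y₁) = (35, 2);  35² − 306·2² = 1 ✓
(x_2, y_2) = (35·35 + 306·2·2, 35·2 + 2·35) = (2449, 140)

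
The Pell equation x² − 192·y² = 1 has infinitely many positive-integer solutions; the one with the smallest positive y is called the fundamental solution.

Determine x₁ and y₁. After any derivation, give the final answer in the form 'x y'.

97 7

√192 = [13; 1,5,1,26, …], period ℓ=4 (even) → k=3
a_0=13:  p_0=13·1+0=13,  q_0=13·0+1=1
…
a_2=5:  p_2=5·14+13=83,  q_2=5·1+1=6
a_3=1:  p_3=1·83+14=97,  q_3=1·6+1=7
→ (97, 7).  Check: 97²=9409, 192·7²=9408, difference 1.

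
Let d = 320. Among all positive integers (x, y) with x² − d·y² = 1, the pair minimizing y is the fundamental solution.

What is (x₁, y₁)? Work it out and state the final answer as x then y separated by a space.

161 9

[17; 1,7,1,34] for √320; ℓ=4 ⇒ convergent index 3
k=0  a_k=17  p_k/q_k = 17/1
k=1  a_k=1  p_k/q_k = 18/1
k=2  a_k=7  p_k/q_k = 143/8
k=3  a_k=1  p_k/q_k = 161/9
→ (161, 9).  Check: 161²=25921, 320·9²=25920, difference 1.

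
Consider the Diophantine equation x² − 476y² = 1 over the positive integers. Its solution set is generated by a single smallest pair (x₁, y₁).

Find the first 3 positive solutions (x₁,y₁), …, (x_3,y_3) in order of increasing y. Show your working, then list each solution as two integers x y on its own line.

28799 1320
1658764801 76029360
95541534979199 4379139075960

[21; 1,4,2,10,2,4,1,42] for √476; ℓ=8 ⇒ convergent index 7
k=0  a_k=21  p_k/q_k = 21/1
k=1  a_k=1  p_k/q_k = 22/1
k=2  a_k=4  p_k/q_k = 109/5
…
k=4  a_k=10  p_k/q_k = 2509/115
…
k=6  a_k=4  p_k/q_k = 23541/1079
k=7  a_k=1  p_k/q_k = 28799/1320
(x₁, y₁) = (28799, 1320);  28799² − 476·1320² = 1 ✓
k=2:  x_2 = 28799·28799+476·1320·1320 = 1658764801,  y_2 = 28799·1320+1320·28799 = 76029360
k=3:  x_3 = 28799·1658764801+476·1320·76029360 = 95541534979199,  y_3 = 28799·76029360+1320·1658764801 = 4379139075960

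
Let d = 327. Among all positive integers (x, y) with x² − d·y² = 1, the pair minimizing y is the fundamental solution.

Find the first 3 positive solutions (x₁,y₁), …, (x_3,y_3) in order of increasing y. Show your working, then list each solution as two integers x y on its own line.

√327 → a₀=18, period (12,36); ℓ=2 even so k=1
step 0: (18, 1)  from 18·(1,0) + (0,1)
step 1: (217, 12)  from 12·(18,1) + (1,0)
(x₁, y₁) = (217, 12);  217² − 327·12² = 1 ✓
n=2: (217,12)∘(217,12) = (217·217+327·12·12, 217·12+12·217) = (94177,5208)
n=3: (94177,5208)∘(217,12) = (217·94177+327·12·5208, 217·5208+12·94177) = (40872601,2260260)

217 12
94177 5208
40872601 2260260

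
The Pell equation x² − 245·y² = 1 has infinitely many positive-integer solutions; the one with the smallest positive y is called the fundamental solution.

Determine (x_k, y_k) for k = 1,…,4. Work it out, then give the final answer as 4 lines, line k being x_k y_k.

51841 3312
5374978561 343394784
557288527109761 35603857991376
57780789062419261441 3691479203918451648

d=245: √d = [15; 1,1,1,7,6,7,1,1,1,30] (ℓ=10, even), read p_9/q_9
step 0: (15, 1)  from 15·(1,0) + (0,1)
step 1: (16, 1)  from 1·(15,1) + (1,0)
step 2: (31, 2)  from 1·(16,1) + (15,1)
…
step 7: (18016, 1151)  from 1·(15809,1010) + (2207,141)
step 8: (33825, 2161)  from 1·(18016,1151) + (15809,1010)
step 9: (51841, 3312)  from 1·(33825,2161) + (18016,1151)
fundamental: x₁=51841, y₁=3312  (since 2687489281 − 245·10969344 = 1)
(51841+3312√245)^2 = 5374978561 + 343394784√245
(51841+3312√245)^3 = 557288527109761 + 35603857991376√245
(51841+3312√245)^4 = 57780789062419261441 + 3691479203918451648√245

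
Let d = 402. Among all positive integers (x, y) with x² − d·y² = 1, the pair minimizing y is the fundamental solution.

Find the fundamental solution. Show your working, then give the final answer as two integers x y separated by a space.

d=402: √d = [20; 20,40] (ℓ=2, even), read p_1/q_1
i=0: a=20 ⇒ p=20, q=1
i=1: a=20 ⇒ p=401, q=20
(x₁, y₁) = (401, 20);  401² − 402·20² = 1 ✓

401 20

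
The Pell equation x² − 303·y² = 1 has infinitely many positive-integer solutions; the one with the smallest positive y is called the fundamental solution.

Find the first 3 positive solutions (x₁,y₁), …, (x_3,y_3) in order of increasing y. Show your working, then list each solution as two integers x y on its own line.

2524 145
12741151 731960
64317327724 3694933935

[17; 2,2,5,2,2,34] for √303; ℓ=6 ⇒ convergent index 5
step 0: (17, 1)  from 17·(1,0) + (0,1)
step 1: (35, 2)  from 2·(17,1) + (1,0)
step 2: (87, 5)  from 2·(35,2) + (17,1)
…
step 4: (1027, 59)  from 2·(470,27) + (87,5)
step 5: (2524, 145)  from 2·(1027,59) + (470,27)
→ (2524, 145).  Check: 2524²=6370576, 303·145²=6370575, difference 1.
(x_2, y_2) = (2524·2524 + 303·145·145, 2524·145 + 145·2524) = (12741151, 731960)
(x_3, y_3) = (2524·12741151 + 303·145·731960, 2524·731960 + 145·12741151) = (64317327724, 3694933935)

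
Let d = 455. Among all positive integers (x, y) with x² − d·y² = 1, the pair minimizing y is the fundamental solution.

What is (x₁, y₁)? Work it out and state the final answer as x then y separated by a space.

64 3

d=455: √d = [21; 3,42] (ℓ=2, even), read p_1/q_1
i=0: a=21 ⇒ p=21, q=1
i=1: a=3 ⇒ p=64, q=3
(x₁, y₁) = (64, 3);  64² − 455·3² = 1 ✓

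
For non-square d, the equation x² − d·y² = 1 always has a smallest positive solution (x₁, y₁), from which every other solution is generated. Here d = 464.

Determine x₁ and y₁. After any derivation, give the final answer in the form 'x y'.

9801 455

√464 = [21; 1,1,5,1,1,1,5,1,1,42, …], period ℓ=10 (even) → k=9
i=0: a=21 ⇒ p=21, q=1
i=1: a=1 ⇒ p=22, q=1
…
i=3: a=5 ⇒ p=237, q=11
i=4: a=1 ⇒ p=280, q=13
i=5: a=1 ⇒ p=517, q=24
i=6: a=1 ⇒ p=797, q=37
…
i=8: a=1 ⇒ p=5299, q=246
i=9: a=1 ⇒ p=9801, q=455
(x₁, y₁) = (9801, 455);  9801² − 464·455² = 1 ✓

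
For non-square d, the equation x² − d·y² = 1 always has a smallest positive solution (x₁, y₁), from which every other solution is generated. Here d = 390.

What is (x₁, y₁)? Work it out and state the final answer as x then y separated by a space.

√390 → a₀=19, period (1,2,1,38); ℓ=4 even so k=3
i=0: a=19 ⇒ p=19, q=1
…
i=2: a=2 ⇒ p=59, q=3
i=3: a=1 ⇒ p=79, q=4
(x₁, y₁) = (79, 4);  79² − 390·4² = 1 ✓

79 4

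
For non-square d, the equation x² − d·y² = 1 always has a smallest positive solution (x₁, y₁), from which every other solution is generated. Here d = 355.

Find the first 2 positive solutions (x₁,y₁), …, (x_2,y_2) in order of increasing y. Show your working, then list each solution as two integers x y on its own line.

[18; 1,5,3,3,1,6,1,3,3,5,1,36] for √355; ℓ=12 ⇒ convergent index 11
a_0=18:  p_0=18·1+0=18,  q_0=18·0+1=1
a_1=1:  p_1=1·18+1=19,  q_1=1·1+0=1
a_2=5:  p_2=5·19+18=113,  q_2=5·1+1=6
a_3=3:  p_3=3·113+19=358,  q_3=3·6+1=19
a_4=3:  p_4=3·358+113=1187,  q_4=3·19+6=63
a_5=1:  p_5=1·1187+358=1545,  q_5=1·63+19=82
a_6=6:  p_6=6·1545+1187=10457,  q_6=6·82+63=555
…
a_8=3:  p_8=3·12002+10457=46463,  q_8=3·637+555=2466
a_9=3:  p_9=3·46463+12002=151391,  q_9=3·2466+637=8035
a_10=5:  p_10=5·151391+46463=803418,  q_10=5·8035+2466=42641
a_11=1:  p_11=1·803418+151391=954809,  q_11=1·42641+8035=50676
fundamental: x₁=954809, y₁=50676  (since 911660226481 − 355·2568056976 = 1)
k=2:  x_2 = 954809·954809+355·50676·50676 = 1823320452961,  y_2 = 954809·50676+50676·954809 = 96771801768

954809 50676
1823320452961 96771801768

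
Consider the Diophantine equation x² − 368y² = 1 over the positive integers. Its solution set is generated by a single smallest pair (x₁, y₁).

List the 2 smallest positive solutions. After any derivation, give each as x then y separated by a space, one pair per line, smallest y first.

d=368: √d = [19; 5,2,5,38] (ℓ=4, even), read p_3/q_3
a_0=19:  p_0=19·1+0=19,  q_0=19·0+1=1
a_1=5:  p_1=5·19+1=96,  q_1=5·1+0=5
a_2=2:  p_2=2·96+19=211,  q_2=2·5+1=11
a_3=5:  p_3=5·211+96=1151,  q_3=5·11+5=60
(x₁, y₁) = (1151, 60);  1151² − 368·60² = 1 ✓
(1151+60√368)^2 = 2649601 + 138120√368

1151 60
2649601 138120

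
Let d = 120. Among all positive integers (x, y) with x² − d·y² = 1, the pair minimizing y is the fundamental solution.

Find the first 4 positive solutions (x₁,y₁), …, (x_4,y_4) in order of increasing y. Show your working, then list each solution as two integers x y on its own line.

[10; 1,20] for √120; ℓ=2 ⇒ convergent index 1
i=0: a=10 ⇒ p=10, q=1
i=1: a=1 ⇒ p=11, q=1
(x₁, y₁) = (11, 1);  11² − 120·1² = 1 ✓
(x_2, y_2) = (11·11 + 120·1·1, 11·1 + 1·11) = (241, 22)
(x_3, y_3) = (11·241 + 120·1·22, 11·22 + 1·241) = (5291, 483)
(x_4, y_4) = (11·5291 + 120·1·483, 11·483 + 1·5291) = (116161, 10604)

11 1
241 22
5291 483
116161 10604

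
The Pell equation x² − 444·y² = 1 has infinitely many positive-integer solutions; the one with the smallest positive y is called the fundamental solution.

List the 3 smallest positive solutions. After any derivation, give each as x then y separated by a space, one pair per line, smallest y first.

295 14
174049 8260
102688615 4873386

√444 = [21; 14,42, …], period ℓ=2 (even) → k=1
i=0: a=21 ⇒ p=21, q=1
i=1: a=14 ⇒ p=295, q=14
fundamental: x₁=295, y₁=14  (since 87025 − 444·196 = 1)
k=2:  x_2 = 295·295+444·14·14 = 174049,  y_2 = 295·14+14·295 = 8260
k=3:  x_3 = 295·174049+444·14·8260 = 102688615,  y_3 = 295·8260+14·174049 = 4873386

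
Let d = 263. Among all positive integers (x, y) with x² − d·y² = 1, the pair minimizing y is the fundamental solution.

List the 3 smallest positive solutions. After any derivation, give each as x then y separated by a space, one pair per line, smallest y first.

√263 → a₀=16, period (4,1,1,1,1,15,1,1,1,1,4,32); ℓ=12 even so k=11
a_0=16:  p_0=16·1+0=16,  q_0=16·0+1=1
a_1=4:  p_1=4·16+1=65,  q_1=4·1+0=4
…
a_4=1:  p_4=1·146+81=227,  q_4=1·9+5=14
…
a_7=1:  p_7=1·5822+373=6195,  q_7=1·359+23=382
…
a_10=1:  p_10=1·18212+12017=30229,  q_10=1·1123+741=1864
a_11=4:  p_11=4·30229+18212=139128,  q_11=4·1864+1123=8579
(x₁, y₁) = (139128, 8579);  139128² − 263·8579² = 1 ✓
k=2:  x_2 = 139128·139128+263·8579·8579 = 38713200767,  y_2 = 139128·8579+8579·139128 = 2387158224
k=3:  x_3 = 139128·38713200767+263·8579·2387158224 = 10772180392483224,  y_3 = 139128·2387158224+8579·38713200767 = 664241098768765

139128 8579
38713200767 2387158224
10772180392483224 664241098768765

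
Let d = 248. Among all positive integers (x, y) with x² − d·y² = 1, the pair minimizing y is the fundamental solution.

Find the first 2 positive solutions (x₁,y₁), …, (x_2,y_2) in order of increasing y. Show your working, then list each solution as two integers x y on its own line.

d=248: √d = [15; 1,2,1,30] (ℓ=4, even), read p_3/q_3
i=0: a=15 ⇒ p=15, q=1
i=1: a=1 ⇒ p=16, q=1
i=2: a=2 ⇒ p=47, q=3
i=3: a=1 ⇒ p=63, q=4
fundamental: x₁=63, y₁=4  (since 3969 − 248·16 = 1)
(x_2, y_2) = (63·63 + 248·4·4, 63·4 + 4·63) = (7937, 504)

63 4
7937 504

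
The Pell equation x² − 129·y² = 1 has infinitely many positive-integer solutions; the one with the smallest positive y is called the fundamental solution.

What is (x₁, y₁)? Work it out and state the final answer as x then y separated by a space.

d=129: √d = [11; 2,1,3,1,6,1,3,1,2,22] (ℓ=10, even), read p_9/q_9
step 0: (11, 1)  from 11·(1,0) + (0,1)
step 1: (23, 2)  from 2·(11,1) + (1,0)
…
step 5: (1079, 95)  from 6·(159,14) + (125,11)
step 6: (1238, 109)  from 1·(1079,95) + (159,14)
step 7: (4793, 422)  from 3·(1238,109) + (1079,95)
step 8: (6031, 531)  from 1·(4793,422) + (1238,109)
step 9: (16855, 1484)  from 2·(6031,531) + (4793,422)
→ (16855, 1484).  Check: 16855²=284091025, 129·1484²=284091024, difference 1.

16855 1484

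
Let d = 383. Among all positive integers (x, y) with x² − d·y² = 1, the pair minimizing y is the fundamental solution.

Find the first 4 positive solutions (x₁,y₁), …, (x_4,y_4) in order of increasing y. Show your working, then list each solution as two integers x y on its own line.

18768 959
704475647 35997024
26443197867024 1351184291905
992571874432137217 50718053544949056

√383 → a₀=19, period (1,1,3,19,3,1,1,38); ℓ=8 even so k=7
i=0: a=19 ⇒ p=19, q=1
i=1: a=1 ⇒ p=20, q=1
i=2: a=1 ⇒ p=39, q=2
i=3: a=3 ⇒ p=137, q=7
…
i=6: a=1 ⇒ p=10705, q=547
i=7: a=1 ⇒ p=18768, q=959
fundamental: x₁=18768, y₁=959  (since 352237824 − 383·919681 = 1)
(x_2, y_2) = (18768·18768 + 383·959·959, 18768·959 + 959·18768) = (704475647, 35997024)
(x_3, y_3) = (18768·704475647 + 383·959·35997024, 18768·35997024 + 959·704475647) = (26443197867024, 1351184291905)
(x_4, y_4) = (18768·26443197867024 + 383·959·1351184291905, 18768·1351184291905 + 959·26443197867024) = (992571874432137217, 50718053544949056)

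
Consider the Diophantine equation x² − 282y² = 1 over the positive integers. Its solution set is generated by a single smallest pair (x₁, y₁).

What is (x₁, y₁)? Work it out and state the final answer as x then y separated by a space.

2351 140

√282 = [16; 1,3,1,4,1,3,1,32, …], period ℓ=8 (even) → k=7
k=0  a_k=16  p_k/q_k = 16/1
…
k=3  a_k=1  p_k/q_k = 84/5
…
k=5  a_k=1  p_k/q_k = 487/29
k=6  a_k=3  p_k/q_k = 1864/111
k=7  a_k=1  p_k/q_k = 2351/140
(x₁, y₁) = (2351, 140);  2351² − 282·140² = 1 ✓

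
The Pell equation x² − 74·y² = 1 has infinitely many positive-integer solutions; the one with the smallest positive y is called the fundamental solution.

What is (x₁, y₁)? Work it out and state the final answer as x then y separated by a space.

√74 → a₀=8, period (1,1,1,1,16); ℓ=5 odd so k=9
a_0=8:  p_0=8·1+0=8,  q_0=8·0+1=1
a_1=1:  p_1=1·8+1=9,  q_1=1·1+0=1
a_2=1:  p_2=1·9+8=17,  q_2=1·1+1=2
a_3=1:  p_3=1·17+9=26,  q_3=1·2+1=3
a_4=1:  p_4=1·26+17=43,  q_4=1·3+2=5
…
a_6=1:  p_6=1·714+43=757,  q_6=1·83+5=88
a_7=1:  p_7=1·757+714=1471,  q_7=1·88+83=171
a_8=1:  p_8=1·1471+757=2228,  q_8=1·171+88=259
a_9=1:  p_9=1·2228+1471=3699,  q_9=1·259+171=430
(x₁, y₁) = (3699, 430);  3699² − 74·430² = 1 ✓

3699 430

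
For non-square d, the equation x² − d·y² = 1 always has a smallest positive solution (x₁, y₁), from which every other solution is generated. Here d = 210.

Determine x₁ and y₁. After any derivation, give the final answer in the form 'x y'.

29 2

d=210: √d = [14; 2,28] (ℓ=2, even), read p_1/q_1
a_0=14:  p_0=14·1+0=14,  q_0=14·0+1=1
a_1=2:  p_1=2·14+1=29,  q_1=2·1+0=2
fundamental: x₁=29, y₁=2  (since 841 − 210·4 = 1)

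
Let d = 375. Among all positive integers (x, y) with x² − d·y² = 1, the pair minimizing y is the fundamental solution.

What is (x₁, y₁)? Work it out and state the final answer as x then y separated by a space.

15124 781

d=375: √d = [19; 2,1,2,1,5,1,2,1,2,38] (ℓ=10, even), read p_9/q_9
step 0: (19, 1)  from 19·(1,0) + (0,1)
step 1: (39, 2)  from 2·(19,1) + (1,0)
step 2: (58, 3)  from 1·(39,2) + (19,1)
…
step 6: (1433, 74)  from 1·(1220,63) + (213,11)
…
step 8: (5519, 285)  from 1·(4086,211) + (1433,74)
step 9: (15124, 781)  from 2·(5519,285) + (4086,211)
(x₁, y₁) = (15124, 781);  15124² − 375·781² = 1 ✓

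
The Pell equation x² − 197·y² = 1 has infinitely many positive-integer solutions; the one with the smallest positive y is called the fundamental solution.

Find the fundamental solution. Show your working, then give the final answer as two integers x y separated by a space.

393 28

d=197: √d = [14; 28] (ℓ=1, odd), read p_1/q_1
k=0  a_k=14  p_k/q_k = 14/1
k=1  a_k=28  p_k/q_k = 393/28
fundamental: x₁=393, y₁=28  (since 154449 − 197·784 = 1)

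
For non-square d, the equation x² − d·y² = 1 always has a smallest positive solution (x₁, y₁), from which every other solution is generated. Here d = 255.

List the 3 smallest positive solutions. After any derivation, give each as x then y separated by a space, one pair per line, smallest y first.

√255 → a₀=15, period (1,30); ℓ=2 even so k=1
step 0: (15, 1)  from 15·(1,0) + (0,1)
step 1: (16, 1)  from 1·(15,1) + (1,0)
→ (16, 1).  Check: 16²=256, 255·1²=255, difference 1.
k=2:  x_2 = 16·16+255·1·1 = 511,  y_2 = 16·1+1·16 = 32
k=3:  x_3 = 16·511+255·1·32 = 16336,  y_3 = 16·32+1·511 = 1023

16 1
511 32
16336 1023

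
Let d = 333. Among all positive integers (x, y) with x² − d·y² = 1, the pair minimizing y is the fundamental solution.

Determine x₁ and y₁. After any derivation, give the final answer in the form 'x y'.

√333 = [18; 4,36, …], period ℓ=2 (even) → k=1
step 0: (18, 1)  from 18·(1,0) + (0,1)
step 1: (73, 4)  from 4·(18,1) + (1,0)
(x₁, y₁) = (73, 4);  73² − 333·4² = 1 ✓

73 4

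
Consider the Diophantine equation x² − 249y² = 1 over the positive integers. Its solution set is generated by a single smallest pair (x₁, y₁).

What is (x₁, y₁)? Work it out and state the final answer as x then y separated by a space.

√249 → a₀=15, period (1,3,1,1,5,…,3,1,30); ℓ=16 even so k=15
a_0=15:  p_0=15·1+0=15,  q_0=15·0+1=1
a_1=1:  p_1=1·15+1=16,  q_1=1·1+0=1
a_2=3:  p_2=3·16+15=63,  q_2=3·1+1=4
a_3=1:  p_3=1·63+16=79,  q_3=1·4+1=5
…
a_5=5:  p_5=5·142+79=789,  q_5=5·9+5=50
…
a_7=3:  p_7=3·931+789=3582,  q_7=3·59+50=227
…
a_9=3:  p_9=3·36751+3582=113835,  q_9=3·2329+227=7214
…
a_12=1:  p_12=1·866765+150586=1017351,  q_12=1·54929+9543=64472
…
a_14=3:  p_14=3·1884116+1017351=6669699,  q_14=3·119401+64472=422675
a_15=1:  p_15=1·6669699+1884116=8553815,  q_15=1·422675+119401=542076
fundamental: x₁=8553815, y₁=542076  (since 73167751054225 − 249·293846389776 = 1)

8553815 542076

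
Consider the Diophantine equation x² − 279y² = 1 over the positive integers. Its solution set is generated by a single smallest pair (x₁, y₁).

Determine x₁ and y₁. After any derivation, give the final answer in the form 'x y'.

√279 → a₀=16, period (1,2,2,1,2,2,1,32); ℓ=8 even so k=7
step 0: (16, 1)  from 16·(1,0) + (0,1)
step 1: (17, 1)  from 1·(16,1) + (1,0)
…
step 3: (117, 7)  from 2·(50,3) + (17,1)
…
step 5: (451, 27)  from 2·(167,10) + (117,7)
step 6: (1069, 64)  from 2·(451,27) + (167,10)
step 7: (1520, 91)  from 1·(1069,64) + (451,27)
→ (1520, 91).  Check: 1520²=2310400, 279·91²=2310399, difference 1.

1520 91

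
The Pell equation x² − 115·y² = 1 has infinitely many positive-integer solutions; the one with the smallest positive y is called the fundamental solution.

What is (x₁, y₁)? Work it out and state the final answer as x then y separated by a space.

1126 105

√115 = [10; 1,2,1,1,1,1,1,2,1,20, …], period ℓ=10 (even) → k=9
a_0=10:  p_0=10·1+0=10,  q_0=10·0+1=1
a_1=1:  p_1=1·10+1=11,  q_1=1·1+0=1
…
a_4=1:  p_4=1·43+32=75,  q_4=1·4+3=7
a_5=1:  p_5=1·75+43=118,  q_5=1·7+4=11
…
a_7=1:  p_7=1·193+118=311,  q_7=1·18+11=29
a_8=2:  p_8=2·311+193=815,  q_8=2·29+18=76
a_9=1:  p_9=1·815+311=1126,  q_9=1·76+29=105
(x₁, y₁) = (1126, 105);  1126² − 115·105² = 1 ✓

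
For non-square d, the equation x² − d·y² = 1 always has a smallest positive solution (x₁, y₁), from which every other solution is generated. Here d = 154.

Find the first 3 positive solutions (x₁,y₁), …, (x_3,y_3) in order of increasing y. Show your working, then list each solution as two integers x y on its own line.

[12; 2,2,3,1,2,1,3,2,2,24] for √154; ℓ=10 ⇒ convergent index 9
i=0: a=12 ⇒ p=12, q=1
i=1: a=2 ⇒ p=25, q=2
i=2: a=2 ⇒ p=62, q=5
i=3: a=3 ⇒ p=211, q=17
i=4: a=1 ⇒ p=273, q=22
i=5: a=2 ⇒ p=757, q=61
…
i=7: a=3 ⇒ p=3847, q=310
i=8: a=2 ⇒ p=8724, q=703
i=9: a=2 ⇒ p=21295, q=1716
(x₁, y₁) = (21295, 1716);  21295² − 154·1716² = 1 ✓
(21295+1716√154)^2 = 906954049 + 73084440√154
(21295+1716√154)^3 = 38627172925615 + 3112666297884√154

21295 1716
906954049 73084440
38627172925615 3112666297884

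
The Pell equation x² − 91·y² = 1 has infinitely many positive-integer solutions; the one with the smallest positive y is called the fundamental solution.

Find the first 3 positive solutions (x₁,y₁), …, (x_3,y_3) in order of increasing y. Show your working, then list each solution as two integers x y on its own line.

d=91: √d = [9; 1,1,5,1,5,1,1,18] (ℓ=8, even), read p_7/q_7
k=0  a_k=9  p_k/q_k = 9/1
k=1  a_k=1  p_k/q_k = 10/1
…
k=3  a_k=5  p_k/q_k = 105/11
…
k=6  a_k=1  p_k/q_k = 849/89
k=7  a_k=1  p_k/q_k = 1574/165
(x₁, y₁) = (1574, 165);  1574² − 91·165² = 1 ✓
k=2:  x_2 = 1574·1574+91·165·165 = 4954951,  y_2 = 1574·165+165·1574 = 519420
k=3:  x_3 = 1574·4954951+91·165·519420 = 15598184174,  y_3 = 1574·519420+165·4954951 = 1635133995

1574 165
4954951 519420
15598184174 1635133995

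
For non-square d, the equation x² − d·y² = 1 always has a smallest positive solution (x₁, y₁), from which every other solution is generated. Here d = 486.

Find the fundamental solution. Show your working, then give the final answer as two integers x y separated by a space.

√486 = [22; 22,44, …], period ℓ=2 (even) → k=1
step 0: (22, 1)  from 22·(1,0) + (0,1)
step 1: (485, 22)  from 22·(22,1) + (1,0)
(x₁, y₁) = (485, 22);  485² − 486·22² = 1 ✓

485 22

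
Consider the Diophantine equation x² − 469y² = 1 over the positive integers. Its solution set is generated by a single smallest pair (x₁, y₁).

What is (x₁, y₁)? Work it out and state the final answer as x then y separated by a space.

√469 → a₀=21, period (1,1,1,10,6,10,1,1,1,42); ℓ=10 even so k=9
step 0: (21, 1)  from 21·(1,0) + (0,1)
step 1: (22, 1)  from 1·(21,1) + (1,0)
step 2: (43, 2)  from 1·(22,1) + (21,1)
…
step 4: (693, 32)  from 10·(65,3) + (43,2)
step 5: (4223, 195)  from 6·(693,32) + (65,3)
…
step 8: (90069, 4159)  from 1·(47146,2177) + (42923,1982)
step 9: (137215, 6336)  from 1·(90069,4159) + (47146,2177)
(x₁, y₁) = (137215, 6336);  137215² − 469·6336² = 1 ✓

137215 6336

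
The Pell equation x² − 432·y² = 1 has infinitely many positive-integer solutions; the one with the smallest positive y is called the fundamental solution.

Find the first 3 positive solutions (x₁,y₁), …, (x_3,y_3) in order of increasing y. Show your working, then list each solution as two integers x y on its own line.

√432 = [20; 1,3,1,1,1,3,1,40, …], period ℓ=8 (even) → k=7
a_0=20:  p_0=20·1+0=20,  q_0=20·0+1=1
a_1=1:  p_1=1·20+1=21,  q_1=1·1+0=1
a_2=3:  p_2=3·21+20=83,  q_2=3·1+1=4
…
a_5=1:  p_5=1·187+104=291,  q_5=1·9+5=14
a_6=3:  p_6=3·291+187=1060,  q_6=3·14+9=51
a_7=1:  p_7=1·1060+291=1351,  q_7=1·51+14=65
→ (1351, 65).  Check: 1351²=1825201, 432·65²=1825200, difference 1.
k=2:  x_2 = 1351·1351+432·65·65 = 3650401,  y_2 = 1351·65+65·1351 = 175630
k=3:  x_3 = 1351·3650401+432·65·175630 = 9863382151,  y_3 = 1351·175630+65·3650401 = 474552195

1351 65
3650401 175630
9863382151 474552195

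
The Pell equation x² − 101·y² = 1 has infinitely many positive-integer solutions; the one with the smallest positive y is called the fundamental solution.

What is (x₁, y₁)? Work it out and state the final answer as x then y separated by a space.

201 20

√101 → a₀=10, period (20); ℓ=1 odd so k=1
i=0: a=10 ⇒ p=10, q=1
i=1: a=20 ⇒ p=201, q=20
→ (201, 20).  Check: 201²=40401, 101·20²=40400, difference 1.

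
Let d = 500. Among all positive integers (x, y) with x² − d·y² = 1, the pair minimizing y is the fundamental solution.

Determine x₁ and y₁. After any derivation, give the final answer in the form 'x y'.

√500 = [22; 2,1,3,2,1,…,1,2,44, …], period ℓ=14 (even) → k=13
step 0: (22, 1)  from 22·(1,0) + (0,1)
step 1: (45, 2)  from 2·(22,1) + (1,0)
step 2: (67, 3)  from 1·(45,2) + (22,1)
step 3: (246, 11)  from 3·(67,3) + (45,2)
…
step 5: (805, 36)  from 1·(559,25) + (246,11)
…
step 7: (14445, 646)  from 10·(1364,61) + (805,36)
step 8: (15809, 707)  from 1·(14445,646) + (1364,61)
step 9: (30254, 1353)  from 1·(15809,707) + (14445,646)
step 10: (76317, 3413)  from 2·(30254,1353) + (15809,707)
…
step 12: (335522, 15005)  from 1·(259205,11592) + (76317,3413)
step 13: (930249, 41602)  from 2·(335522,15005) + (259205,11592)
fundamental: x₁=930249, y₁=41602  (since 865363202001 − 500·1730726404 = 1)

930249 41602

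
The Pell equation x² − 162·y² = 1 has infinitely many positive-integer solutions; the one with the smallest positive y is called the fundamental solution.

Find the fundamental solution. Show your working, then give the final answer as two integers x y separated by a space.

19601 1540

√162 → a₀=12, period (1,2,1,2,12,2,1,2,1,24); ℓ=10 even so k=9
step 0: (12, 1)  from 12·(1,0) + (0,1)
…
step 3: (51, 4)  from 1·(38,3) + (13,1)
…
step 6: (3602, 283)  from 2·(1731,136) + (140,11)
…
step 8: (14268, 1121)  from 2·(5333,419) + (3602,283)
step 9: (19601, 1540)  from 1·(14268,1121) + (5333,419)
fundamental: x₁=19601, y₁=1540  (since 384199201 − 162·2371600 = 1)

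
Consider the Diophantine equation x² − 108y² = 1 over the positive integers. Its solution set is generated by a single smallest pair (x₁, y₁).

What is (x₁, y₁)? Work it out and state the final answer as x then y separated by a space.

1351 130

[10; 2,1,1,4,1,1,2,20] for √108; ℓ=8 ⇒ convergent index 7
i=0: a=10 ⇒ p=10, q=1
i=1: a=2 ⇒ p=21, q=2
…
i=3: a=1 ⇒ p=52, q=5
i=4: a=4 ⇒ p=239, q=23
i=5: a=1 ⇒ p=291, q=28
i=6: a=1 ⇒ p=530, q=51
i=7: a=2 ⇒ p=1351, q=130
(x₁, y₁) = (1351, 130);  1351² − 108·130² = 1 ✓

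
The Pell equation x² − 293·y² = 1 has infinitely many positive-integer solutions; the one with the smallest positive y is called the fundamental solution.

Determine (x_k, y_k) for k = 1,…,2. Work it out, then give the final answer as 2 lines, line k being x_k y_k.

12320649 719780
303596783562401 17736313474440

√293 = [17; 8,1,1,8,34, …], period ℓ=5 (odd) → k=9
step 0: (17, 1)  from 17·(1,0) + (0,1)
step 1: (137, 8)  from 8·(17,1) + (1,0)
step 2: (154, 9)  from 1·(137,8) + (17,1)
step 3: (291, 17)  from 1·(154,9) + (137,8)
…
step 5: (84679, 4947)  from 34·(2482,145) + (291,17)
step 6: (679914, 39721)  from 8·(84679,4947) + (2482,145)
step 7: (764593, 44668)  from 1·(679914,39721) + (84679,4947)
step 8: (1444507, 84389)  from 1·(764593,44668) + (679914,39721)
step 9: (12320649, 719780)  from 8·(1444507,84389) + (764593,44668)
fundamental: x₁=12320649, y₁=719780  (since 151798391781201 − 293·518083248400 = 1)
n=2: (12320649,719780)∘(12320649,719780) = (12320649·12320649+293·719780·719780, 12320649·719780+719780·12320649) = (303596783562401,17736313474440)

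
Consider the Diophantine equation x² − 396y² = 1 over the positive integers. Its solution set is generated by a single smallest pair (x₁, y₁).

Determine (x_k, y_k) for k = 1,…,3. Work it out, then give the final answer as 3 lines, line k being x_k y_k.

199 10
79201 3980
31521799 1584030

√396 → a₀=19, period (1,8,1,38); ℓ=4 even so k=3
k=0  a_k=19  p_k/q_k = 19/1
k=1  a_k=1  p_k/q_k = 20/1
k=2  a_k=8  p_k/q_k = 179/9
k=3  a_k=1  p_k/q_k = 199/10
→ (199, 10).  Check: 199²=39601, 396·10²=39600, difference 1.
(199+10√396)^2 = 79201 + 3980√396
(199+10√396)^3 = 31521799 + 1584030√396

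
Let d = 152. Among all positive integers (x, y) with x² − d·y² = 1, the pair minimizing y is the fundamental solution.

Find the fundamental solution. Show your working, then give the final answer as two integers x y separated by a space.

[12; 3,24] for √152; ℓ=2 ⇒ convergent index 1
step 0: (12, 1)  from 12·(1,0) + (0,1)
step 1: (37, 3)  from 3·(12,1) + (1,0)
→ (37, 3).  Check: 37²=1369, 152·3²=1368, difference 1.

37 3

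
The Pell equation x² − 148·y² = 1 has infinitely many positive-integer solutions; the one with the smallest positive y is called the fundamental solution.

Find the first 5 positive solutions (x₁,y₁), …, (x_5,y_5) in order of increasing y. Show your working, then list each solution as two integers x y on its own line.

√148 = [12; 6,24, …], period ℓ=2 (even) → k=1
step 0: (12, 1)  from 12·(1,0) + (0,1)
step 1: (73, 6)  from 6·(12,1) + (1,0)
(x₁, y₁) = (73, 6);  73² − 148·6² = 1 ✓
(73+6√148)^2 = 10657 + 876√148
(73+6√148)^3 = 1555849 + 127890√148
(73+6√148)^4 = 227143297 + 18671064√148
(73+6√148)^5 = 33161365513 + 2725847454√148

73 6
10657 876
1555849 127890
227143297 18671064
33161365513 2725847454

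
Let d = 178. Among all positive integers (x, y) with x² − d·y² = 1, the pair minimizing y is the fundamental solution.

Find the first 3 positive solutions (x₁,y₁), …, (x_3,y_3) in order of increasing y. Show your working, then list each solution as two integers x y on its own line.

[13; 2,1,12,1,2,26] for √178; ℓ=6 ⇒ convergent index 5
k=0  a_k=13  p_k/q_k = 13/1
k=1  a_k=2  p_k/q_k = 27/2
k=2  a_k=1  p_k/q_k = 40/3
k=3  a_k=12  p_k/q_k = 507/38
k=4  a_k=1  p_k/q_k = 547/41
k=5  a_k=2  p_k/q_k = 1601/120
(x₁, y₁) = (1601, 120);  1601² − 178·120² = 1 ✓
(x_2, y_2) = (1601·1601 + 178·120·120, 1601·120 + 120·1601) = (5126401, 384240)
(x_3, y_3) = (1601·5126401 + 178·120·384240, 1601·384240 + 120·5126401) = (16414734401, 1230336360)

1601 120
5126401 384240
16414734401 1230336360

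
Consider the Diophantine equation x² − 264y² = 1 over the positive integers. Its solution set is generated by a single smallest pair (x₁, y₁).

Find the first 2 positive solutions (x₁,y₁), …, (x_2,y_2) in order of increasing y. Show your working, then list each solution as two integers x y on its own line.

d=264: √d = [16; 4,32] (ℓ=2, even), read p_1/q_1
a_0=16:  p_0=16·1+0=16,  q_0=16·0+1=1
a_1=4:  p_1=4·16+1=65,  q_1=4·1+0=4
(x₁, y₁) = (65, 4);  65² − 264·4² = 1 ✓
k=2:  x_2 = 65·65+264·4·4 = 8449,  y_2 = 65·4+4·65 = 520

65 4
8449 520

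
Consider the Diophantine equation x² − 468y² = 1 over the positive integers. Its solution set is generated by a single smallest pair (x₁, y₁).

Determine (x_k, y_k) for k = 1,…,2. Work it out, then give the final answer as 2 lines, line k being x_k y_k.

√468 → a₀=21, period (1,1,1,2,1,1,1,42); ℓ=8 even so k=7
i=0: a=21 ⇒ p=21, q=1
…
i=6: a=1 ⇒ p=411, q=19
i=7: a=1 ⇒ p=649, q=30
(x₁, y₁) = (649, 30);  649² − 468·30² = 1 ✓
n=2: (649,30)∘(649,30) = (649·649+468·30·30, 649·30+30·649) = (842401,38940)

649 30
842401 38940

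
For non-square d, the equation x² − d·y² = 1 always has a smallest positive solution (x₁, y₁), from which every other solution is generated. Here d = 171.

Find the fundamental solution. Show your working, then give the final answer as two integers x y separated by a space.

170 13

d=171: √d = [13; 13,26] (ℓ=2, even), read p_1/q_1
k=0  a_k=13  p_k/q_k = 13/1
k=1  a_k=13  p_k/q_k = 170/13
(x₁, y₁) = (170, 13);  170² − 171·13² = 1 ✓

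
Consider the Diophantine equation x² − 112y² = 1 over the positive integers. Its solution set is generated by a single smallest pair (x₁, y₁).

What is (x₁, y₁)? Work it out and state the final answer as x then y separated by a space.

d=112: √d = [10; 1,1,2,1,1,20] (ℓ=6, even), read p_5/q_5
a_0=10:  p_0=10·1+0=10,  q_0=10·0+1=1
…
a_2=1:  p_2=1·11+10=21,  q_2=1·1+1=2
…
a_4=1:  p_4=1·53+21=74,  q_4=1·5+2=7
a_5=1:  p_5=1·74+53=127,  q_5=1·7+5=12
→ (127, 12).  Check: 127²=16129, 112·12²=16128, difference 1.

127 12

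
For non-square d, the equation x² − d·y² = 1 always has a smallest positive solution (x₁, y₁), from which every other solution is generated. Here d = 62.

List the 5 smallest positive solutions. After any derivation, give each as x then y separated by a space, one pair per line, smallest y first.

63 8
7937 1008
999999 127000
125991937 16000992
15873984063 2015997992

√62 → a₀=7, period (1,6,1,14); ℓ=4 even so k=3
k=0  a_k=7  p_k/q_k = 7/1
…
k=2  a_k=6  p_k/q_k = 55/7
k=3  a_k=1  p_k/q_k = 63/8
fundamental: x₁=63, y₁=8  (since 3969 − 62·64 = 1)
k=2:  x_2 = 63·63+62·8·8 = 7937,  y_2 = 63·8+8·63 = 1008
k=3:  x_3 = 63·7937+62·8·1008 = 999999,  y_3 = 63·1008+8·7937 = 127000
k=4:  x_4 = 63·999999+62·8·127000 = 125991937,  y_4 = 63·127000+8·999999 = 16000992
k=5:  x_5 = 63·125991937+62·8·16000992 = 15873984063,  y_5 = 63·16000992+8·125991937 = 2015997992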